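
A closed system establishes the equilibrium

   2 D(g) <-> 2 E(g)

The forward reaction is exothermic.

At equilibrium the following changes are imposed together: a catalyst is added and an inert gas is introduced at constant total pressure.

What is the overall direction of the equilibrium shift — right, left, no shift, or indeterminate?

no shift

A catalyst speeds both forward and reverse rates equally; it changes neither Q nor K — no shift from this change.
Adding inert gas at constant total pressure expands the volume, scaling every reacting partial pressure by the same factor. Δn_gas = 2 − 2 = 0, so Q is unchanged — no shift.
None of the changes alters Q relative to K, so there is no net shift.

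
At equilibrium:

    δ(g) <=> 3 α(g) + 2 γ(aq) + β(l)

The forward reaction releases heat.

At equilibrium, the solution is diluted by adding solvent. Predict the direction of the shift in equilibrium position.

right

Dilution lowers every aqueous concentration by the same factor. Δn_aq = 2 − 0 = +2, so the system shifts toward the side with more dissolved moles — to the right.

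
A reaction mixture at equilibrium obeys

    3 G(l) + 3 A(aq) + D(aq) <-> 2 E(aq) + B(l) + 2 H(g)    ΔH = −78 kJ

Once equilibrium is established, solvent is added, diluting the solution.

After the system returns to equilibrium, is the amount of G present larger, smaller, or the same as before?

increases

Dilution lowers every aqueous concentration by the same factor. Δn_aq = 2 − 4 = -2, so the system shifts toward the side with more dissolved moles — to the left.
The net shift is to the left. G is a reactant, so its amount increases.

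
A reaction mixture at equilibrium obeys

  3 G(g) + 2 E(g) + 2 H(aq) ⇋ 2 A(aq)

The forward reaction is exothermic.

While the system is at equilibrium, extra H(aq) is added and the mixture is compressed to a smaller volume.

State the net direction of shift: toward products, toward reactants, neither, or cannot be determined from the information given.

right

Adding H (aq), a reactant, drives the reaction to the right.
Gas moles: reactants 5, products 0 (Δn_gas = -5). Compression shifts the system toward the side with fewer moles of gas — to the right.
All effects act in the same direction — net shift to the right.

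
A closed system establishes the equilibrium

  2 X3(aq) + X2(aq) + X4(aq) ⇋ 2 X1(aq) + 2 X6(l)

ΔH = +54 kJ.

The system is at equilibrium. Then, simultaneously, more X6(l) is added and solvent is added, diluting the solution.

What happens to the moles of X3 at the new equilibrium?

increases

X6 is a pure liquid; its activity is 1 regardless of amount, so Q is unaffected — no shift from this change.
Dilution lowers every aqueous concentration by the same factor. Δn_aq = 2 − 4 = -2, so the system shifts toward the side with more dissolved moles — to the left.
The net shift is to the left. X3 is a reactant, so its amount increases.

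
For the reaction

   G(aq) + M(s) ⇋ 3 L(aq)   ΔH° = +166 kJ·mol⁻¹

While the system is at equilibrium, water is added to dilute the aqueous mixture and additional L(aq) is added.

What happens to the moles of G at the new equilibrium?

Dilution lowers every aqueous concentration by the same factor. Δn_aq = 3 − 1 = +2, so the system shifts toward the side with more dissolved moles — to the right.
Adding L (aq), a product, drives the reaction to the left.
The two effects oppose each other, so the net shift — and hence the change in G — cannot be determined from the given information.

cannot be determined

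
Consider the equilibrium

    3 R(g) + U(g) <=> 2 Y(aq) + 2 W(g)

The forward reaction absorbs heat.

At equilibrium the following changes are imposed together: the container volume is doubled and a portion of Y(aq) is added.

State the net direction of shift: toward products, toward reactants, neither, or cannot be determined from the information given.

left

Gas moles: reactants 4, products 2 (Δn_gas = -2). Expansion shifts the system toward the side with more moles of gas — to the left.
Adding Y (aq), a product, drives the reaction to the left.
All effects act in the same direction — net shift to the left.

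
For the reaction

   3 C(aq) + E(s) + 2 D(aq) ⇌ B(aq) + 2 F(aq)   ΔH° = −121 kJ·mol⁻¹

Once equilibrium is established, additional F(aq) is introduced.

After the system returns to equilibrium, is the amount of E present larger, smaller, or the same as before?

Adding F (aq), a product, drives the reaction to the left.
The net shift is to the left. E is a reactant, so its amount increases.

increases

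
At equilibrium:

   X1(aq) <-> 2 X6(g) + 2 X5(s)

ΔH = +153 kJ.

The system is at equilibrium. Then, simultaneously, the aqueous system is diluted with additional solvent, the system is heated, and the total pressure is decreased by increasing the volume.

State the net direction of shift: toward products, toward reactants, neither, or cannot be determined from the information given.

Dilution lowers every aqueous concentration by the same factor. Δn_aq = 0 − 1 = -1, so the system shifts toward the side with more dissolved moles — to the left.
The forward reaction is endothermic. Raising T favours the endothermic direction — shift to the right.
Gas moles: reactants 0, products 2 (Δn_gas = +2). Expansion shifts the system toward the side with more moles of gas — to the right.
The individual effects push in opposite directions; without quantitative information the net direction cannot be determined.

cannot be determined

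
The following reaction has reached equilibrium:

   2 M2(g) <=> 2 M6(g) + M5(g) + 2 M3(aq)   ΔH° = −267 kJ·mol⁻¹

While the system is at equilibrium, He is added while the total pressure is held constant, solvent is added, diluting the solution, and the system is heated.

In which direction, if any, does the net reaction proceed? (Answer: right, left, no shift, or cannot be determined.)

Adding inert gas at constant total pressure expands the volume and lowers every reacting partial pressure. With Δn_gas = 3 − 2 = +1, Q moves away from K toward the side with fewer gas moles, so the system shifts toward the side with more gas moles — to the right.
Dilution lowers every aqueous concentration by the same factor. Δn_aq = 2 − 0 = +2, so the system shifts toward the side with more dissolved moles — to the right.
The forward reaction is exothermic. Raising T favours the endothermic direction — shift to the left.
The individual effects push in opposite directions; without quantitative information the net direction cannot be determined.

cannot be determined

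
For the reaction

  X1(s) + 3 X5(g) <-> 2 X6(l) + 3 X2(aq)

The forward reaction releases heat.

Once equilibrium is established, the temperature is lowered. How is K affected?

K depends on temperature via the van 't Hoff relation. The forward reaction is exothermic, so lowering T increases K.

increases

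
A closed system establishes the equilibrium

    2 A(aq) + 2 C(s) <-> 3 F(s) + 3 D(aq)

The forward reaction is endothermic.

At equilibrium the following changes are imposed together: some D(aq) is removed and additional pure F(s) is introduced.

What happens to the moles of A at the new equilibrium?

Removing D (aq), a product, drives the reaction to the right.
F is a pure solid; its activity is 1 regardless of amount, so Q is unaffected — no shift from this change.
The net shift is to the right. A is a reactant, so its amount decreases.

decreases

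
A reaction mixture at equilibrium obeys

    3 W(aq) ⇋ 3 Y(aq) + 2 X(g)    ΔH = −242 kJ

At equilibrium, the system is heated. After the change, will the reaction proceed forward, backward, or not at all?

left

The forward reaction is exothermic. Raising T favours the endothermic direction — shift to the left.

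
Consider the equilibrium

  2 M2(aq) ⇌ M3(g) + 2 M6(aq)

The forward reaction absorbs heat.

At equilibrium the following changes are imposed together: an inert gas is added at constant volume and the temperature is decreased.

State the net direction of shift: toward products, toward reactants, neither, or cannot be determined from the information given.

At constant volume, adding an inert gas leaves every reacting species' partial pressure unchanged, so Q is unchanged — no shift from this change.
The forward reaction is endothermic. Lowering T favours the exothermic direction — shift to the left.
Only the nonzero effect(s) matter; the net shift is to the left.

left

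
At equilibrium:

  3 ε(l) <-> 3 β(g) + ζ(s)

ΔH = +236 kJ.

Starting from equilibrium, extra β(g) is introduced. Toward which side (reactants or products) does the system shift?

Adding β (g), a product, drives the reaction to the left.

left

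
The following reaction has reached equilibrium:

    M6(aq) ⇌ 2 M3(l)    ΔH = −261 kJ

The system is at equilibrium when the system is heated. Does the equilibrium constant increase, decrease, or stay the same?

decreases

K depends on temperature via the van 't Hoff relation. The forward reaction is exothermic, so raising T decreases K.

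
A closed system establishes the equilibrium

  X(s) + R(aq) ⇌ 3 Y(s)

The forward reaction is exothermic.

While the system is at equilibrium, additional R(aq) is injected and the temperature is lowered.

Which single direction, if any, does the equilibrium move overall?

right

Adding R (aq), a reactant, drives the reaction to the right.
The forward reaction is exothermic. Lowering T favours the exothermic direction — shift to the right.
All effects act in the same direction — net shift to the right.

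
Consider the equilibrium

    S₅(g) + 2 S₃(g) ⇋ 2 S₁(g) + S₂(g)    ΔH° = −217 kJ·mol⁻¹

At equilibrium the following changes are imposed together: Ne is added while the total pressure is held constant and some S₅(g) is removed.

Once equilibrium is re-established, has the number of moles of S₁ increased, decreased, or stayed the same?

decreases

Adding inert gas at constant total pressure expands the volume, scaling every reacting partial pressure by the same factor. Δn_gas = 3 − 3 = 0, so Q is unchanged — no shift.
Removing S₅ (g), a reactant, drives the reaction to the left.
The net shift is to the left. S₁ is a product, so its amount decreases.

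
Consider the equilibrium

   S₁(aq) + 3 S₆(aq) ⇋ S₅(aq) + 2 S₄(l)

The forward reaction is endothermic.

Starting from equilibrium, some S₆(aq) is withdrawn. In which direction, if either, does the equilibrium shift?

left

Removing S₆ (aq), a reactant, drives the reaction to the left.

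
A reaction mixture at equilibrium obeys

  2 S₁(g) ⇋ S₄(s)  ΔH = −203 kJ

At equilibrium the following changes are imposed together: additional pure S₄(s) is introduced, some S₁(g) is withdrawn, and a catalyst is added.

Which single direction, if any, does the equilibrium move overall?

S₄ is a pure solid; its activity is 1 regardless of amount, so Q is unaffected — no shift from this change.
Removing S₁ (g), a reactant, drives the reaction to the left.
A catalyst speeds both forward and reverse rates equally; it changes neither Q nor K — no shift from this change.
Only the nonzero effect(s) matter; the net shift is to the left.

left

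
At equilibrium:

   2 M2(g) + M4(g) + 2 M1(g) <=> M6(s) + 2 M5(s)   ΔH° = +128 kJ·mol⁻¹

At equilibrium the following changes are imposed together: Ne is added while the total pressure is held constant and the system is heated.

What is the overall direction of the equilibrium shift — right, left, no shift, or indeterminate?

Adding inert gas at constant total pressure expands the volume and lowers every reacting partial pressure. With Δn_gas = 0 − 5 = -5, Q moves away from K toward the side with fewer gas moles, so the system shifts toward the side with more gas moles — to the left.
The forward reaction is endothermic. Raising T favours the endothermic direction — shift to the right.
The individual effects push in opposite directions; without quantitative information the net direction cannot be determined.

cannot be determined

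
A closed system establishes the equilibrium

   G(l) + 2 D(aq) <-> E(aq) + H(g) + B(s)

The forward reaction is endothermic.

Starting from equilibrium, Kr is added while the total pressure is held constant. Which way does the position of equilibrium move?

right

Adding inert gas at constant total pressure expands the volume and lowers every reacting partial pressure. With Δn_gas = 1 − 0 = +1, Q moves away from K toward the side with fewer gas moles, so the system shifts toward the side with more gas moles — to the right.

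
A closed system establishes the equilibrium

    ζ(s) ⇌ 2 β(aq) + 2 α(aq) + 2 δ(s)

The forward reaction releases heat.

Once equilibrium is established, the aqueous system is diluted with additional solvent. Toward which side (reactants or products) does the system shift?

Dilution lowers every aqueous concentration by the same factor. Δn_aq = 4 − 0 = +4, so the system shifts toward the side with more dissolved moles — to the right.

right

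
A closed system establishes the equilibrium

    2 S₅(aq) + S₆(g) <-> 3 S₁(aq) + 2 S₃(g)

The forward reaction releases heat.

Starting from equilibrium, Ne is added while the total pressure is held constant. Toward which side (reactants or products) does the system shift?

right

Adding inert gas at constant total pressure expands the volume and lowers every reacting partial pressure. With Δn_gas = 2 − 1 = +1, Q moves away from K toward the side with fewer gas moles, so the system shifts toward the side with more gas moles — to the right.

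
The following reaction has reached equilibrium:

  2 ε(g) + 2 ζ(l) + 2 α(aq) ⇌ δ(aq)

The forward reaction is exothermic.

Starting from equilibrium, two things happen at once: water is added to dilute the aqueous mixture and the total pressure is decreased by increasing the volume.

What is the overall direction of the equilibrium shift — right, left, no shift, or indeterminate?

Dilution lowers every aqueous concentration by the same factor. Δn_aq = 1 − 2 = -1, so the system shifts toward the side with more dissolved moles — to the left.
Gas moles: reactants 2, products 0 (Δn_gas = -2). Expansion shifts the system toward the side with more moles of gas — to the left.
All effects act in the same direction — net shift to the left.

left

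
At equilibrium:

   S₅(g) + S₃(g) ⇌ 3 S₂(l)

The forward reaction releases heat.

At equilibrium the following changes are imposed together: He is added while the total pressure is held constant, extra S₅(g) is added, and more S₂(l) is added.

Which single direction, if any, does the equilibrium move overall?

cannot be determined

Adding inert gas at constant total pressure expands the volume and lowers every reacting partial pressure. With Δn_gas = 0 − 2 = -2, Q moves away from K toward the side with fewer gas moles, so the system shifts toward the side with more gas moles — to the left.
Adding S₅ (g), a reactant, drives the reaction to the right.
S₂ is a pure liquid; its activity is 1 regardless of amount, so Q is unaffected — no shift from this change.
The individual effects push in opposite directions; without quantitative information the net direction cannot be determined.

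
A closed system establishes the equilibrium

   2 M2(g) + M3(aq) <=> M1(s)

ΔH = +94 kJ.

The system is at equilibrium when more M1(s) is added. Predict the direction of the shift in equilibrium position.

M1 is a pure solid; its activity is 1 regardless of amount, so Q is unaffected — no shift from this change.

no shift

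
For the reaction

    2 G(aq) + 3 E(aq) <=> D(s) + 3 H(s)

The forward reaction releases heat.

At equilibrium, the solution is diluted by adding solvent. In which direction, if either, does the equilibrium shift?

left

Dilution lowers every aqueous concentration by the same factor. Δn_aq = 0 − 5 = -5, so the system shifts toward the side with more dissolved moles — to the left.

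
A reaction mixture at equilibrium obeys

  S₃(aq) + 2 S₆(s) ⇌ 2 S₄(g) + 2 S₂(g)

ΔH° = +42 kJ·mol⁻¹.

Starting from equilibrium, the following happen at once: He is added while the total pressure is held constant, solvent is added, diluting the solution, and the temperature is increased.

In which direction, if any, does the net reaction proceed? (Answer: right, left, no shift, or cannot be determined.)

cannot be determined

Adding inert gas at constant total pressure expands the volume and lowers every reacting partial pressure. With Δn_gas = 4 − 0 = +4, Q moves away from K toward the side with fewer gas moles, so the system shifts toward the side with more gas moles — to the right.
Dilution lowers every aqueous concentration by the same factor. Δn_aq = 0 − 1 = -1, so the system shifts toward the side with more dissolved moles — to the left.
The forward reaction is endothermic. Raising T favours the endothermic direction — shift to the right.
The individual effects push in opposite directions; without quantitative information the net direction cannot be determined.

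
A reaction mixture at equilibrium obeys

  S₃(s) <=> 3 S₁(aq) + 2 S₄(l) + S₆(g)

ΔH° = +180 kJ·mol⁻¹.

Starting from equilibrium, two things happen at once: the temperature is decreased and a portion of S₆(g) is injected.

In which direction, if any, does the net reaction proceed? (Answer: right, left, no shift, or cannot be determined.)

left

The forward reaction is endothermic. Lowering T favours the exothermic direction — shift to the left.
Adding S₆ (g), a product, drives the reaction to the left.
All effects act in the same direction — net shift to the left.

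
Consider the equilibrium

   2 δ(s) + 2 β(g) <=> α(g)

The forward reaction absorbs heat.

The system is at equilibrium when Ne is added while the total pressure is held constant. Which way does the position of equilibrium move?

left

Adding inert gas at constant total pressure expands the volume and lowers every reacting partial pressure. With Δn_gas = 1 − 2 = -1, Q moves away from K toward the side with fewer gas moles, so the system shifts toward the side with more gas moles — to the left.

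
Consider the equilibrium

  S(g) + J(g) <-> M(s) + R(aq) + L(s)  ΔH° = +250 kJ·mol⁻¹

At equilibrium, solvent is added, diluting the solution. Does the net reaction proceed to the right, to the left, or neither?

right

Dilution lowers every aqueous concentration by the same factor. Δn_aq = 1 − 0 = +1, so the system shifts toward the side with more dissolved moles — to the right.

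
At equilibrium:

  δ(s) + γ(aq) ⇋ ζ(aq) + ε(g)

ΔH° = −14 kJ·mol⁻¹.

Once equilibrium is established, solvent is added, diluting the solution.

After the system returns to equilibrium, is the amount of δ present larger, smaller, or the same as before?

unchanged

Dilution scales every aqueous concentration by the same factor. Δn_aq = 1 − 1 = 0, so Q is unchanged — no shift.
No net shift occurs, so the amount of δ is unchanged.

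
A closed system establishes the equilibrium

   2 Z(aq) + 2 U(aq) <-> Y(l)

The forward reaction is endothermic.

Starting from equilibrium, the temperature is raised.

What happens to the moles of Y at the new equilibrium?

increases

The forward reaction is endothermic. Raising T favours the endothermic direction — shift to the right.
The net shift is to the right. Y is a product, so its amount increases.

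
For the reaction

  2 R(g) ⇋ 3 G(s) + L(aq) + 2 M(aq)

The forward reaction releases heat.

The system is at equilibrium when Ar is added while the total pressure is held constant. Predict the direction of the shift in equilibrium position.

Adding inert gas at constant total pressure expands the volume and lowers every reacting partial pressure. With Δn_gas = 0 − 2 = -2, Q moves away from K toward the side with fewer gas moles, so the system shifts toward the side with more gas moles — to the left.

left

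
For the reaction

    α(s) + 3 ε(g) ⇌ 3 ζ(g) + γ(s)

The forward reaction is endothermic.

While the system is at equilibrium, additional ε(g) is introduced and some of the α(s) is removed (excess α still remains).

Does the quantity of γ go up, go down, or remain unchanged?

Adding ε (g), a reactant, drives the reaction to the right.
α is a pure solid; its activity is 1 regardless of amount, so Q is unaffected — no shift from this change.
The net shift is to the right. γ is a product, so its amount increases.

increases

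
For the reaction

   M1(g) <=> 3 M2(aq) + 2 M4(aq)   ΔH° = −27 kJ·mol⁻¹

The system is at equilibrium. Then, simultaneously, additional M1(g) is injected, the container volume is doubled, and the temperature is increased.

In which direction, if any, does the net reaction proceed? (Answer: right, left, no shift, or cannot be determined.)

Adding M1 (g), a reactant, drives the reaction to the right.
Gas moles: reactants 1, products 0 (Δn_gas = -1). Expansion shifts the system toward the side with more moles of gas — to the left.
The forward reaction is exothermic. Raising T favours the endothermic direction — shift to the left.
The individual effects push in opposite directions; without quantitative information the net direction cannot be determined.

cannot be determined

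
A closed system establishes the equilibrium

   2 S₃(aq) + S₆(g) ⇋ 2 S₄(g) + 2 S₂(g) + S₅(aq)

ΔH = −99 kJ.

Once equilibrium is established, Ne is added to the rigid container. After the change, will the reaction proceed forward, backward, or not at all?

no shift

At constant volume, adding an inert gas leaves every reacting species' partial pressure unchanged, so Q is unchanged — no shift from this change.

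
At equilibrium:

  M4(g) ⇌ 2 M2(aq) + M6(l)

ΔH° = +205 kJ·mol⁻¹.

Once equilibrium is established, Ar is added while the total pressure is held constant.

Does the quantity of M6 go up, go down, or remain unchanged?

decreases

Adding inert gas at constant total pressure expands the volume and lowers every reacting partial pressure. With Δn_gas = 0 − 1 = -1, Q moves away from K toward the side with fewer gas moles, so the system shifts toward the side with more gas moles — to the left.
The net shift is to the left. M6 is a product, so its amount decreases.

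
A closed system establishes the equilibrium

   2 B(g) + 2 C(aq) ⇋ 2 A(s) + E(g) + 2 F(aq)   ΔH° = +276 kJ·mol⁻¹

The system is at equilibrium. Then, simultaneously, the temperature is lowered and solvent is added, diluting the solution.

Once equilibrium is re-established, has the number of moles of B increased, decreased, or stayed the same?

increases

The forward reaction is endothermic. Lowering T favours the exothermic direction — shift to the left.
Dilution scales every aqueous concentration by the same factor. Δn_aq = 2 − 2 = 0, so Q is unchanged — no shift.
The net shift is to the left. B is a reactant, so its amount increases.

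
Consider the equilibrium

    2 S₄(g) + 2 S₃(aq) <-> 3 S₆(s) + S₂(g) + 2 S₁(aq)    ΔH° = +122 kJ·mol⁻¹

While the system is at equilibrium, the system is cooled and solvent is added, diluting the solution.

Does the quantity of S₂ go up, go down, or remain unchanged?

decreases

The forward reaction is endothermic. Lowering T favours the exothermic direction — shift to the left.
Dilution scales every aqueous concentration by the same factor. Δn_aq = 2 − 2 = 0, so Q is unchanged — no shift.
The net shift is to the left. S₂ is a product, so its amount decreases.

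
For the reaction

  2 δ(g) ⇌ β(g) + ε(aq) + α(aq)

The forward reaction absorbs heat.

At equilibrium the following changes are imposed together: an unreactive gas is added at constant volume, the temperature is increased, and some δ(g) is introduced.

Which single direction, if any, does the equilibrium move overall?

At constant volume, adding an inert gas leaves every reacting species' partial pressure unchanged, so Q is unchanged — no shift from this change.
The forward reaction is endothermic. Raising T favours the endothermic direction — shift to the right.
Adding δ (g), a reactant, drives the reaction to the right.
Only the nonzero effect(s) matter; the net shift is to the right.

right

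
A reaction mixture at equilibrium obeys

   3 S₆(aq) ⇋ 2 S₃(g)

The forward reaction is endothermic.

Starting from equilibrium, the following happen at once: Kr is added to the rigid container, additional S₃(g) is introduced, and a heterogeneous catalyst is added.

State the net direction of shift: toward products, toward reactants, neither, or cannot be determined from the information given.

At constant volume, adding an inert gas leaves every reacting species' partial pressure unchanged, so Q is unchanged — no shift from this change.
Adding S₃ (g), a product, drives the reaction to the left.
A catalyst speeds both forward and reverse rates equally; it changes neither Q nor K — no shift from this change.
Only the nonzero effect(s) matter; the net shift is to the left.

left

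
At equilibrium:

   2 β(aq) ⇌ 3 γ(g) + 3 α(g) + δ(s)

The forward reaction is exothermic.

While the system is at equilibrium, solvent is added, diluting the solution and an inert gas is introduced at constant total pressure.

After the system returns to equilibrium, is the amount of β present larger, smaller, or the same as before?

cannot be determined

Dilution lowers every aqueous concentration by the same factor. Δn_aq = 0 − 2 = -2, so the system shifts toward the side with more dissolved moles — to the left.
Adding inert gas at constant total pressure expands the volume and lowers every reacting partial pressure. With Δn_gas = 6 − 0 = +6, Q moves away from K toward the side with fewer gas moles, so the system shifts toward the side with more gas moles — to the right.
The two effects oppose each other, so the net shift — and hence the change in β — cannot be determined from the given information.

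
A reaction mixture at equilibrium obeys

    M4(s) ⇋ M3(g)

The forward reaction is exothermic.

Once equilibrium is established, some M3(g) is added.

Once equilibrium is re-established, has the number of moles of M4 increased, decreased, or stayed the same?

Adding M3 (g), a product, drives the reaction to the left.
The net shift is to the left. M4 is a reactant, so its amount increases.

increases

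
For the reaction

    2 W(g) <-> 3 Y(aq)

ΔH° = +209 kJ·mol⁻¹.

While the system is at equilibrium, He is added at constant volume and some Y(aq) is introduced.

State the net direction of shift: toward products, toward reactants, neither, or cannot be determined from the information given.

left

At constant volume, adding an inert gas leaves every reacting species' partial pressure unchanged, so Q is unchanged — no shift from this change.
Adding Y (aq), a product, drives the reaction to the left.
Only the nonzero effect(s) matter; the net shift is to the left.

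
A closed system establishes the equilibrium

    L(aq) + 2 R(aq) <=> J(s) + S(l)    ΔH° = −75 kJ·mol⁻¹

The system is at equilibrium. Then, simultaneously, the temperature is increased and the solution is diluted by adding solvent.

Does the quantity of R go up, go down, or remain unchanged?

increases

The forward reaction is exothermic. Raising T favours the endothermic direction — shift to the left.
Dilution lowers every aqueous concentration by the same factor. Δn_aq = 0 − 3 = -3, so the system shifts toward the side with more dissolved moles — to the left.
The net shift is to the left. R is a reactant, so its amount increases.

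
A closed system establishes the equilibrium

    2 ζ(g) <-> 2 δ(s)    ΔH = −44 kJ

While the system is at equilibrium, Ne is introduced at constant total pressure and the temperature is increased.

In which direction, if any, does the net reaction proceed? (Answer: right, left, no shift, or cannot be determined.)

left

Adding inert gas at constant total pressure expands the volume and lowers every reacting partial pressure. With Δn_gas = 0 − 2 = -2, Q moves away from K toward the side with fewer gas moles, so the system shifts toward the side with more gas moles — to the left.
The forward reaction is exothermic. Raising T favours the endothermic direction — shift to the left.
All effects act in the same direction — net shift to the left.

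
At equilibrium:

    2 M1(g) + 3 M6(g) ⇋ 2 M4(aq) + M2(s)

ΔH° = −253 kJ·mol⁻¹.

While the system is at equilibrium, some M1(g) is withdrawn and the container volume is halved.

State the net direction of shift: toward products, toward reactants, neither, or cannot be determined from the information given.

Removing M1 (g), a reactant, drives the reaction to the left.
Gas moles: reactants 5, products 0 (Δn_gas = -5). Compression shifts the system toward the side with fewer moles of gas — to the right.
The individual effects push in opposite directions; without quantitative information the net direction cannot be determined.

cannot be determined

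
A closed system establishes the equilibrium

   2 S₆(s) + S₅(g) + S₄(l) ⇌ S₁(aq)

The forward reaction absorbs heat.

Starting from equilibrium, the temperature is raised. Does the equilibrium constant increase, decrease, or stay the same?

K depends on temperature via the van 't Hoff relation. The forward reaction is endothermic, so raising T increases K.

increases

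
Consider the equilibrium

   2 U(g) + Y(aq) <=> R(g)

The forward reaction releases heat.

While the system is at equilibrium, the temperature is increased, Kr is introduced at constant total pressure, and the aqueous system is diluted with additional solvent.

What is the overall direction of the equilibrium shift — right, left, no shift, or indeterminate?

The forward reaction is exothermic. Raising T favours the endothermic direction — shift to the left.
Adding inert gas at constant total pressure expands the volume and lowers every reacting partial pressure. With Δn_gas = 1 − 2 = -1, Q moves away from K toward the side with fewer gas moles, so the system shifts toward the side with more gas moles — to the left.
Dilution lowers every aqueous concentration by the same factor. Δn_aq = 0 − 1 = -1, so the system shifts toward the side with more dissolved moles — to the left.
All effects act in the same direction — net shift to the left.

left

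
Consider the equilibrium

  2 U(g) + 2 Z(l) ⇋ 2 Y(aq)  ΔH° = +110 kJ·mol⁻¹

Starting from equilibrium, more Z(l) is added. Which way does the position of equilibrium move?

Z is a pure liquid; its activity is 1 regardless of amount, so Q is unaffected — no shift from this change.

no shift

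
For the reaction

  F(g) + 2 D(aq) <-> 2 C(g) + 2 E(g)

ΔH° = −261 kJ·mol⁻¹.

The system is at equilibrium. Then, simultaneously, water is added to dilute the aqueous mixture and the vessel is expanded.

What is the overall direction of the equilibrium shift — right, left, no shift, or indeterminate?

cannot be determined

Dilution lowers every aqueous concentration by the same factor. Δn_aq = 0 − 2 = -2, so the system shifts toward the side with more dissolved moles — to the left.
Gas moles: reactants 1, products 4 (Δn_gas = +3). Expansion shifts the system toward the side with more moles of gas — to the right.
The individual effects push in opposite directions; without quantitative information the net direction cannot be determined.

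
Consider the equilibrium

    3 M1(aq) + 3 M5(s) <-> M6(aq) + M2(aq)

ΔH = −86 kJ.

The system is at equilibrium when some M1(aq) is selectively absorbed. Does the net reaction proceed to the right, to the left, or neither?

Removing M1 (aq), a reactant, drives the reaction to the left.

left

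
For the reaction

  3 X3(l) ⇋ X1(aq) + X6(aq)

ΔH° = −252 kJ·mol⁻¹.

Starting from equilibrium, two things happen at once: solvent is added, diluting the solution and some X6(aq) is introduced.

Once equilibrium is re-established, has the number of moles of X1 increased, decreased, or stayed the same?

cannot be determined

Dilution lowers every aqueous concentration by the same factor. Δn_aq = 2 − 0 = +2, so the system shifts toward the side with more dissolved moles — to the right.
Adding X6 (aq), a product, drives the reaction to the left.
The two effects oppose each other, so the net shift — and hence the change in X1 — cannot be determined from the given information.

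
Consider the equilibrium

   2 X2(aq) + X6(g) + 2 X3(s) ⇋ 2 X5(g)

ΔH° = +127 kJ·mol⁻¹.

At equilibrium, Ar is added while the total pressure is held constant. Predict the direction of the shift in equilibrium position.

right

Adding inert gas at constant total pressure expands the volume and lowers every reacting partial pressure. With Δn_gas = 2 − 1 = +1, Q moves away from K toward the side with fewer gas moles, so the system shifts toward the side with more gas moles — to the right.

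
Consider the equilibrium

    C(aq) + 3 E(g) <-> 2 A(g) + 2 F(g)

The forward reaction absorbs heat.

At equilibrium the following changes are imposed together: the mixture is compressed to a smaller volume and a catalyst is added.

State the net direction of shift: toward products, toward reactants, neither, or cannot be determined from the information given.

Gas moles: reactants 3, products 4 (Δn_gas = +1). Compression shifts the system toward the side with fewer moles of gas — to the left.
A catalyst speeds both forward and reverse rates equally; it changes neither Q nor K — no shift from this change.
Only the nonzero effect(s) matter; the net shift is to the left.

left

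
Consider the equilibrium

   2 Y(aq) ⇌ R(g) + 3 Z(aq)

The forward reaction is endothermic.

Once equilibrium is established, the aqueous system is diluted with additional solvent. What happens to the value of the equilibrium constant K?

unchanged

The equilibrium constant depends only on temperature. This perturbation may move the position of equilibrium, but since T is unchanged, K itself is unchanged.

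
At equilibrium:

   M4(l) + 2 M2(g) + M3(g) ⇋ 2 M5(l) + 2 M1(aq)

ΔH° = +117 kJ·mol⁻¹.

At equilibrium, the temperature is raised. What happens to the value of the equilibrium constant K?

increases

K depends on temperature via the van 't Hoff relation. The forward reaction is endothermic, so raising T increases K.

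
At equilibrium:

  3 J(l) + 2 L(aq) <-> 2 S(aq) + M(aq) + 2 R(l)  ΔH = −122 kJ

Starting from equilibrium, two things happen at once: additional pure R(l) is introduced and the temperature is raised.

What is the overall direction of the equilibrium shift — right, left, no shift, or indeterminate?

R is a pure liquid; its activity is 1 regardless of amount, so Q is unaffected — no shift from this change.
The forward reaction is exothermic. Raising T favours the endothermic direction — shift to the left.
Only the nonzero effect(s) matter; the net shift is to the left.

left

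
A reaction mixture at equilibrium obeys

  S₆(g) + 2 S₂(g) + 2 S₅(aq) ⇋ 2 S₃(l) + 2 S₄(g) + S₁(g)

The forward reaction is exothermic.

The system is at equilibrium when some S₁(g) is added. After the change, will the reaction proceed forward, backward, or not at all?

left

Adding S₁ (g), a product, drives the reaction to the left.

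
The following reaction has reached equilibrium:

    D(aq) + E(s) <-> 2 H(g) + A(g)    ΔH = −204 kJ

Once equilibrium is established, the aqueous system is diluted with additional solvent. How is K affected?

unchanged

The equilibrium constant depends only on temperature. This perturbation may move the position of equilibrium, but since T is unchanged, K itself is unchanged.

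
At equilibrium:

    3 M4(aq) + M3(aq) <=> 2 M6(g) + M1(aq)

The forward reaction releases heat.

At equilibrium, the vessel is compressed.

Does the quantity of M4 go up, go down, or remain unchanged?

Gas moles: reactants 0, products 2 (Δn_gas = +2). Compression shifts the system toward the side with fewer moles of gas — to the left.
The net shift is to the left. M4 is a reactant, so its amount increases.

increases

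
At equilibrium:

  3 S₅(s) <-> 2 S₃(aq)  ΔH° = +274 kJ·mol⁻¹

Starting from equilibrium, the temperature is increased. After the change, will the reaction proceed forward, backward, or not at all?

right

The forward reaction is endothermic. Raising T favours the endothermic direction — shift to the right.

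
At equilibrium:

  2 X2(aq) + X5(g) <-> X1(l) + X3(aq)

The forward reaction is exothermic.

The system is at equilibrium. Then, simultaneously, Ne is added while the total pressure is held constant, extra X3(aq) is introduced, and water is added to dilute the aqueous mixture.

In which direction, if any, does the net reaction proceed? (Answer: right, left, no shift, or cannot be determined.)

left

Adding inert gas at constant total pressure expands the volume and lowers every reacting partial pressure. With Δn_gas = 0 − 1 = -1, Q moves away from K toward the side with fewer gas moles, so the system shifts toward the side with more gas moles — to the left.
Adding X3 (aq), a product, drives the reaction to the left.
Dilution lowers every aqueous concentration by the same factor. Δn_aq = 1 − 2 = -1, so the system shifts toward the side with more dissolved moles — to the left.
All effects act in the same direction — net shift to the left.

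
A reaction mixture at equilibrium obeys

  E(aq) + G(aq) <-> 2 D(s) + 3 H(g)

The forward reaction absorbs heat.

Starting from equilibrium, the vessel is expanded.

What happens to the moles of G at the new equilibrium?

decreases

Gas moles: reactants 0, products 3 (Δn_gas = +3). Expansion shifts the system toward the side with more moles of gas — to the right.
The net shift is to the right. G is a reactant, so its amount decreases.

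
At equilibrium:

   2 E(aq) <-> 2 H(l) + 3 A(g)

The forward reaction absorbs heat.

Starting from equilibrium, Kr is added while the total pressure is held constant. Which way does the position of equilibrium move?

right

Adding inert gas at constant total pressure expands the volume and lowers every reacting partial pressure. With Δn_gas = 3 − 0 = +3, Q moves away from K toward the side with fewer gas moles, so the system shifts toward the side with more gas moles — to the right.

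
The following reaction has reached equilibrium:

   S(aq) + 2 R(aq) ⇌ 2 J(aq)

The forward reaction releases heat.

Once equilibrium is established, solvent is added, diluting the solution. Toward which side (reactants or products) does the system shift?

left

Dilution lowers every aqueous concentration by the same factor. Δn_aq = 2 − 3 = -1, so the system shifts toward the side with more dissolved moles — to the left.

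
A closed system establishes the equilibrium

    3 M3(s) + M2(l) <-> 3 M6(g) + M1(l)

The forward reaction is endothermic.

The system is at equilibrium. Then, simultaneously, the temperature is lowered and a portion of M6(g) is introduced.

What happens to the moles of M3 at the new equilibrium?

The forward reaction is endothermic. Lowering T favours the exothermic direction — shift to the left.
Adding M6 (g), a product, drives the reaction to the left.
The net shift is to the left. M3 is a reactant, so its amount increases.

increases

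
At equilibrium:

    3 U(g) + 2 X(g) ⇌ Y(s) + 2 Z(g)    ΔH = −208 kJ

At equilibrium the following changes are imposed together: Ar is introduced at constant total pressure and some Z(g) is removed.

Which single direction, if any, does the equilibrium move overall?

cannot be determined

Adding inert gas at constant total pressure expands the volume and lowers every reacting partial pressure. With Δn_gas = 2 − 5 = -3, Q moves away from K toward the side with fewer gas moles, so the system shifts toward the side with more gas moles — to the left.
Removing Z (g), a product, drives the reaction to the right.
The individual effects push in opposite directions; without quantitative information the net direction cannot be determined.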